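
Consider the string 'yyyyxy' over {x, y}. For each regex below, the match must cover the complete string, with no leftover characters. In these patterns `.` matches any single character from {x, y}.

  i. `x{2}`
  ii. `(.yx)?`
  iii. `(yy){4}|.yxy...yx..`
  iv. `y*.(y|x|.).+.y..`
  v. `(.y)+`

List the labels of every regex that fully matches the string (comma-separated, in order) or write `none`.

i → no match — must start with 'x'
ii → no match
iii → no match
iv → no match
v → match

v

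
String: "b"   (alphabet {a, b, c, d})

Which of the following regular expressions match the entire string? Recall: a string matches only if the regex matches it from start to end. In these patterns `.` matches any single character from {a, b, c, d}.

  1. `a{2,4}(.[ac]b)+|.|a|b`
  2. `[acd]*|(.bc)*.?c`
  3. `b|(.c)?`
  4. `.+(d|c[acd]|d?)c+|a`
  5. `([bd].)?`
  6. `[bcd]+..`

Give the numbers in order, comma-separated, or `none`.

1, 3

1 → match
2 → no match
3 → match
4 → no match
5 → no match
6 → no match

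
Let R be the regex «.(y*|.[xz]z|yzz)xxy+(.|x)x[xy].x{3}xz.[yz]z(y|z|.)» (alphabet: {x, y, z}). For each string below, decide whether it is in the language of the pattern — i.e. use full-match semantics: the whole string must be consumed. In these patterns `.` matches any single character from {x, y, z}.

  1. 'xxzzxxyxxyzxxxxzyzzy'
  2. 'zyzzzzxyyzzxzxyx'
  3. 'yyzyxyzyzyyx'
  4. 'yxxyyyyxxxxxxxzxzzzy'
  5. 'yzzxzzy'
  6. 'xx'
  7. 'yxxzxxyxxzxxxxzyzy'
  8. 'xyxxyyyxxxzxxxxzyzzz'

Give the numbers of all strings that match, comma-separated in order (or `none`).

1 → match
2 → no match
3. 'yyzyxyzyzyyx' → no match
4 → no match
5. 'yzzxzzy' → no match
6. 'xx' → no match
7 → no match
8 → match

1, 8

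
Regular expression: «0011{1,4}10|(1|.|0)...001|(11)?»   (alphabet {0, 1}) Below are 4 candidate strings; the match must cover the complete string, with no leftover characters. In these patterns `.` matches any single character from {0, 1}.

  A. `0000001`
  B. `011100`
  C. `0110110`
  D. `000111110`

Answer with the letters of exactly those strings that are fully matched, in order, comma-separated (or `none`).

A

A. `0000001` → match
B. `011100` → no match
C. `0110110` → no match
D. `000111110` → no match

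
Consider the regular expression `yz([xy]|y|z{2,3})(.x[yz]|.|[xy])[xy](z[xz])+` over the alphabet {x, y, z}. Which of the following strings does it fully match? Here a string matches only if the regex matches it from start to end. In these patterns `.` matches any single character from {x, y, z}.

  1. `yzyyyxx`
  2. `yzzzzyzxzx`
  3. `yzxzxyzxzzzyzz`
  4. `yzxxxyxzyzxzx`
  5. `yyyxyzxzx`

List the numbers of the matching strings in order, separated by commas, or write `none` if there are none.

1 → no match
2 → match
3 → no match
4 → no match
5 → no match — must start with `yz`

2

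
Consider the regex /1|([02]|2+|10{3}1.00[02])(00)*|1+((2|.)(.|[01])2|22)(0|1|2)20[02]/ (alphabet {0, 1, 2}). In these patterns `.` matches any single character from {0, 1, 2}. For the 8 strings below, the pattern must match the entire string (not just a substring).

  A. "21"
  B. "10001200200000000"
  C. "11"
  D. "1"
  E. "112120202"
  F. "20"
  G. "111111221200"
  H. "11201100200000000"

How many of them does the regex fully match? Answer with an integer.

4

A → no match
B → match
C → no match
D → match
E → match
F → no match
G → match
H → no match
Total matched: 4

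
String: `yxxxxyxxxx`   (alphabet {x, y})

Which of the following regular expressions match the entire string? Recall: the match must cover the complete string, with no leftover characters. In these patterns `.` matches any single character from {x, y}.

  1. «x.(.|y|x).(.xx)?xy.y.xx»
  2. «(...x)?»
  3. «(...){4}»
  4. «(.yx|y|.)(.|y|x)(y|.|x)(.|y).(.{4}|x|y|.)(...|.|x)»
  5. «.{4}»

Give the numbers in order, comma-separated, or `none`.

1 → no match — must start with `x`
2 → no match
3 → no match
4 → match
5 → no match

4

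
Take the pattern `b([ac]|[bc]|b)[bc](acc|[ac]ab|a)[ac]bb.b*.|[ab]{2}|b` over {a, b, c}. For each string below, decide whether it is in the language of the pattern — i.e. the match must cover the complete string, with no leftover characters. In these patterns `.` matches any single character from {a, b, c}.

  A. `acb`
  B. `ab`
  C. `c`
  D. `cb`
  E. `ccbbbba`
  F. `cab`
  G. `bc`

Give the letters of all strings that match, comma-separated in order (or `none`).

A. `acb` → no match
B. `ab` → match
C. `c` → no match
D. `cb` → no match
E. `ccbbbba` → no match
F. `cab` → no match
G. `bc` → no match

B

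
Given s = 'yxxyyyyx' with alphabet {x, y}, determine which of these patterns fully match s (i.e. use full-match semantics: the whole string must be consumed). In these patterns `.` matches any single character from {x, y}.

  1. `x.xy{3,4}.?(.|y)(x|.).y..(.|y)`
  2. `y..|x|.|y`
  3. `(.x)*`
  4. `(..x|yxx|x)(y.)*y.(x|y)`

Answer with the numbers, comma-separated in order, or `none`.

4

1 → no match — must start with 'x'
2 → no match
3 → no match
4 → match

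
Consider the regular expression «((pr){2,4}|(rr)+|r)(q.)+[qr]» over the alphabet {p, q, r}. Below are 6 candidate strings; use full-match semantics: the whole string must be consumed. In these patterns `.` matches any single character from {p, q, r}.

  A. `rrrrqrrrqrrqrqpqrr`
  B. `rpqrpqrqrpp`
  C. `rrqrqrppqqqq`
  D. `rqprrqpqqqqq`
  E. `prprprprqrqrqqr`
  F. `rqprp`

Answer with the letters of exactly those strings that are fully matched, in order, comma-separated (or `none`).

A → no match
B → no match
C → no match
D → no match
E → match
F → no match

E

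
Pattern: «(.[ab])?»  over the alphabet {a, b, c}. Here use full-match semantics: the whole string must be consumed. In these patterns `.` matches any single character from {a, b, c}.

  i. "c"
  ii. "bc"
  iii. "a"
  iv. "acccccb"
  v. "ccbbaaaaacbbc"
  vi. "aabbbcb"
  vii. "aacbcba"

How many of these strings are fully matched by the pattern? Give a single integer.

i. "c" → no match
ii. "bc" → no match
iii. "a" → no match
iv. "acccccb" → no match
v → no match
vi. "aabbbcb" → no match
vii. "aacbcba" → no match
Total matched: 0

0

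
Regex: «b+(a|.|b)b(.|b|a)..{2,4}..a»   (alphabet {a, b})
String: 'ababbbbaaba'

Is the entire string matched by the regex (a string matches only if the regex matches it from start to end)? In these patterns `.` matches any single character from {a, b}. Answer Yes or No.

Every match must start with 'b', but 'ababbbbaaba' does not.

No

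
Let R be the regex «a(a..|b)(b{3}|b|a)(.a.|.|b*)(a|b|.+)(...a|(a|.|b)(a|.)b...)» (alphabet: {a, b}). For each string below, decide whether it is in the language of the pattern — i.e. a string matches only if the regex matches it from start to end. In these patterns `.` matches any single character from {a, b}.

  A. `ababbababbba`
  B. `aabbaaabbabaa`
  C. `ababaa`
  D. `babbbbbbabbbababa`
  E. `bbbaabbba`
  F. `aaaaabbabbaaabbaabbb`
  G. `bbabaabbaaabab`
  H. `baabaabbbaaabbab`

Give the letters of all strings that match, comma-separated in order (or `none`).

A, B

A → match
B → match
C → no match
D → no match — must start with `a`
E → no match — must start with `a`
F → no match
G → no match — must start with `a`
H → no match — must start with `a`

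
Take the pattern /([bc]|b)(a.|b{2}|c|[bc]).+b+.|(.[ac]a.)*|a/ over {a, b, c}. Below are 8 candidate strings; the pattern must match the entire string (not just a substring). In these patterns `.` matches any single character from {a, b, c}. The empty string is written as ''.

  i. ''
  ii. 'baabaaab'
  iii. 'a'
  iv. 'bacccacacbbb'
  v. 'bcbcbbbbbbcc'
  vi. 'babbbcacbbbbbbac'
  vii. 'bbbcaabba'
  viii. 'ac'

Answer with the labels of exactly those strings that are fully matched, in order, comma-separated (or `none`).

i → match
ii → match
iii → match
iv → match
v → no match
vi → no match
vii → match
viii → no match

i, ii, iii, iv, vii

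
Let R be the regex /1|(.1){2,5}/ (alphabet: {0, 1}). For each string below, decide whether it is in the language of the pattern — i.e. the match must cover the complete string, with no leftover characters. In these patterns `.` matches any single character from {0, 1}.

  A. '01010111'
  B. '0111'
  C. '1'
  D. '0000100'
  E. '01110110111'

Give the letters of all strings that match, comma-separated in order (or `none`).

A. '01010111' → match
B. '0111' → match
C. '1' → match
D. '0000100' → no match — must end with '1'
E. '01110110111' → no match

A, B, C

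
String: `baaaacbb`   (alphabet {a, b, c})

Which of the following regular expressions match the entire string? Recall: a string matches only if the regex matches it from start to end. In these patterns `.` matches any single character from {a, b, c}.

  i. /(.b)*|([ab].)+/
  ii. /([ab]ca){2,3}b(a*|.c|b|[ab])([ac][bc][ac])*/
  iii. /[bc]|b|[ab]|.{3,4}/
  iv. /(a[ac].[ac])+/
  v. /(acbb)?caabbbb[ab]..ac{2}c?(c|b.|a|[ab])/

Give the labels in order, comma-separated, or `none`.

i → match
ii → no match
iii → no match
iv → no match — must start with `a`
v → no match

i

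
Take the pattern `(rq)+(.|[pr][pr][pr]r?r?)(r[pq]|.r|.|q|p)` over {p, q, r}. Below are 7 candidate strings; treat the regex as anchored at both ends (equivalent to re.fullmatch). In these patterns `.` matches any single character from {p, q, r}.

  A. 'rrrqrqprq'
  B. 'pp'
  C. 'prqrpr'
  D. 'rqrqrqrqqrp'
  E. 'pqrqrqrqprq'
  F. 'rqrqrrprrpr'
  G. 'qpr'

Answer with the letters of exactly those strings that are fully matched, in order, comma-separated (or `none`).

A. 'rrrqrqprq' → no match — must start with 'rq'
B. 'pp' → no match — must start with 'rq'
C. 'prqrpr' → no match — must start with 'rq'
D. 'rqrqrqrqqrp' → match
E. 'pqrqrqrqprq' → no match — must start with 'rq'
F. 'rqrqrrprrpr' → match
G. 'qpr' → no match — must start with 'rq'

D, F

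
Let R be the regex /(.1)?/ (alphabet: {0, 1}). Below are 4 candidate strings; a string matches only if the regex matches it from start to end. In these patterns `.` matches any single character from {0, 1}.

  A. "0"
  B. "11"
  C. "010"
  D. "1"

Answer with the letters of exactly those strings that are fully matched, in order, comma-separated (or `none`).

B

A. "0" → no match
B. "11" → match
C. "010" → no match
D. "1" → no match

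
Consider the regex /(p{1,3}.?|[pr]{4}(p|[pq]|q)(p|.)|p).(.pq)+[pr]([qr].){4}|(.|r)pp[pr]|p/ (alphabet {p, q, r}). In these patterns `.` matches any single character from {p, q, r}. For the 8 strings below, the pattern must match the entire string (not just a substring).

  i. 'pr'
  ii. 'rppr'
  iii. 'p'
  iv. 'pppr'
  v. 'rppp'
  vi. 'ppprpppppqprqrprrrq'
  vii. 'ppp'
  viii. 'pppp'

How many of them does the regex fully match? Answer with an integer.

i → no match
ii → match
iii → match
iv → match
v → match
vi → match
vii → no match
viii → match
Total matched: 6

6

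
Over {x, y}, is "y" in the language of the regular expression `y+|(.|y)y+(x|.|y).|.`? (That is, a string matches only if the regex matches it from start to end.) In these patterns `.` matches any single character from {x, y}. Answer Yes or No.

Yes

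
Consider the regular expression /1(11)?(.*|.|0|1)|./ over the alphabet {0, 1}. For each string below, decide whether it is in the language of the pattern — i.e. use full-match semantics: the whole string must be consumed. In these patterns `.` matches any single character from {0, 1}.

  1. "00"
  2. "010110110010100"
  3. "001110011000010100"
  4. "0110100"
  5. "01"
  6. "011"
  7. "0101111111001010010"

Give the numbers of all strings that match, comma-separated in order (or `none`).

1. "00" → no match
2 → no match
3 → no match
4. "0110100" → no match
5. "01" → no match
6. "011" → no match
7 → no match

none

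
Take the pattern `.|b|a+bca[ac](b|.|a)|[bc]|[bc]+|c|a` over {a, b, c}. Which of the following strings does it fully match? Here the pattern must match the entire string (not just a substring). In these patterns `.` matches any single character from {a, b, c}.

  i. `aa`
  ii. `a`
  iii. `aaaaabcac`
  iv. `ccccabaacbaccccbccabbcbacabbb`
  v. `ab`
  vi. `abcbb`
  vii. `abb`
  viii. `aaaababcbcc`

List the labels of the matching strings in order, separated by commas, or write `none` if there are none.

ii

i → no match
ii → match
iii → no match
iv → no match
v → no match
vi → no match
vii → no match
viii → no match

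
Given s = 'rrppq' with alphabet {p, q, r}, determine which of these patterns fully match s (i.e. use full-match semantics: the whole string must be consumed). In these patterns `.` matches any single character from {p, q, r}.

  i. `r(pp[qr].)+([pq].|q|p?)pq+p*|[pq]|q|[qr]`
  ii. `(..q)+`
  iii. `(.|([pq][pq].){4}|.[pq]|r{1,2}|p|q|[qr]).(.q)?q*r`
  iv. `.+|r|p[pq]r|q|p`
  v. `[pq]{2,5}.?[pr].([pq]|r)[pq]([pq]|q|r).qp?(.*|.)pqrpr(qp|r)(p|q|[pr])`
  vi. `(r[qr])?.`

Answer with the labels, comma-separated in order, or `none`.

iv

i → no match
ii → no match
iii → no match — must end with 'r'
iv → match
v → no match
vi → no match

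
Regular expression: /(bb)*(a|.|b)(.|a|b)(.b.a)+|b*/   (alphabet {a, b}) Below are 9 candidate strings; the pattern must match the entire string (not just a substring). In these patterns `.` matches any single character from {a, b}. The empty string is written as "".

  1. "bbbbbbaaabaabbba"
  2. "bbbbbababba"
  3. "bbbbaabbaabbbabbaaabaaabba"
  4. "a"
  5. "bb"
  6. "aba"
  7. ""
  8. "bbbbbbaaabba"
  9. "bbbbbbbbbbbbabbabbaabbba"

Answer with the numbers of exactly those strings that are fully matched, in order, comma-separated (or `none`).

1 → match
2 → no match
3 → match
4 → no match
5 → match
6 → no match
7 → match
8 → match
9 → match

1, 3, 5, 7, 8, 9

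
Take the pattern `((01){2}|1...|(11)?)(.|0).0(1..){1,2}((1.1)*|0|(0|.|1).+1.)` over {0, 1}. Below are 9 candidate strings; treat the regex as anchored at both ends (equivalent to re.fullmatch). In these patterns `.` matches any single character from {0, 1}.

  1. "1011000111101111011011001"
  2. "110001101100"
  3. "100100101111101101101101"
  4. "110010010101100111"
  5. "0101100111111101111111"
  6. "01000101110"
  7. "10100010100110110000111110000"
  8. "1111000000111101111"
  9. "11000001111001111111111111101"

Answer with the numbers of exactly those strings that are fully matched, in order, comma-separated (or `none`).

2, 3, 4, 5

1 → no match
2 → match
3 → match
4 → match
5 → match
6 → no match
7 → no match
8 → no match
9 → no match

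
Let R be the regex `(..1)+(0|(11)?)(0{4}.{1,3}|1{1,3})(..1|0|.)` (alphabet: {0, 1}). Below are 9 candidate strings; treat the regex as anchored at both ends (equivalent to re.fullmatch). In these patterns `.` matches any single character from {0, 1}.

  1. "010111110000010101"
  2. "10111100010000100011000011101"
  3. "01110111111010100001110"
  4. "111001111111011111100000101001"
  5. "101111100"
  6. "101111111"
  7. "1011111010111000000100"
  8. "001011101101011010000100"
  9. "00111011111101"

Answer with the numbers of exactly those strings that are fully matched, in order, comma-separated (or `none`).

6

1 → no match
2 → no match
3 → no match
4 → no match
5. "101111100" → no match
6. "101111111" → match
7 → no match
8 → no match
9 → no match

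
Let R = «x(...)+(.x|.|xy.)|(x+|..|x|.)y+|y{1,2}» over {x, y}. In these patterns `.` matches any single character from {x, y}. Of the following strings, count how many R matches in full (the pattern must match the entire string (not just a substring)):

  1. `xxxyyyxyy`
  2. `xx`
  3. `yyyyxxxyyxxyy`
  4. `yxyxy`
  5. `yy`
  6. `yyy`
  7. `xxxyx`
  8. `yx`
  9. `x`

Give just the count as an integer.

1 → no match
2 → no match
3 → no match
4 → no match
5 → match
6 → match
7 → match
8 → no match
9 → no match
Total matched: 3

3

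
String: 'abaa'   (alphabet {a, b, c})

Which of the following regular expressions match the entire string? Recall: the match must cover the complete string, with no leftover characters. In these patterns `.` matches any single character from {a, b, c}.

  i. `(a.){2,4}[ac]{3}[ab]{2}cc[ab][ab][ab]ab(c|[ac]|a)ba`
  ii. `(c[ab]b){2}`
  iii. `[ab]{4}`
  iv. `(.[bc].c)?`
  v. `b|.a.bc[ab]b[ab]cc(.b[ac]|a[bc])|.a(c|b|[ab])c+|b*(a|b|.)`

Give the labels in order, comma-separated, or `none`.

i → no match — must end with 'ba'
ii → no match — must start with 'c'
iii → match
iv → no match
v → no match

iii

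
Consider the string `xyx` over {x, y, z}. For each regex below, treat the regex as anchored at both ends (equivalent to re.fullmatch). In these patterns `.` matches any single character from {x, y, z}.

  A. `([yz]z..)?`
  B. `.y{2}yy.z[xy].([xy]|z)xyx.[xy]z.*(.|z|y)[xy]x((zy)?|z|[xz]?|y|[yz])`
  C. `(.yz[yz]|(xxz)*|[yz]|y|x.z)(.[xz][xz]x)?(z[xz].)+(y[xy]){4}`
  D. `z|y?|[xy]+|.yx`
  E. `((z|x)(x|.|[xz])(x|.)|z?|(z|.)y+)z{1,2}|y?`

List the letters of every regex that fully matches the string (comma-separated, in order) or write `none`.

A → no match
B → no match
C → no match
D → match
E → no match

D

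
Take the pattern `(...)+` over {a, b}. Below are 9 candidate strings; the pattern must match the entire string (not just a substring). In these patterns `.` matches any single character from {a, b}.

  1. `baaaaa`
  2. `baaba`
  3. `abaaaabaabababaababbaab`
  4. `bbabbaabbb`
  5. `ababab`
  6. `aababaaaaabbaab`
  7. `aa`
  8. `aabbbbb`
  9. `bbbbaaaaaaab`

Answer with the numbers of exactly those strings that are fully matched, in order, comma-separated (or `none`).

1, 5, 6, 9

1 → match
2 → no match
3 → no match
4 → no match
5 → match
6 → match
7 → no match
8 → no match
9 → match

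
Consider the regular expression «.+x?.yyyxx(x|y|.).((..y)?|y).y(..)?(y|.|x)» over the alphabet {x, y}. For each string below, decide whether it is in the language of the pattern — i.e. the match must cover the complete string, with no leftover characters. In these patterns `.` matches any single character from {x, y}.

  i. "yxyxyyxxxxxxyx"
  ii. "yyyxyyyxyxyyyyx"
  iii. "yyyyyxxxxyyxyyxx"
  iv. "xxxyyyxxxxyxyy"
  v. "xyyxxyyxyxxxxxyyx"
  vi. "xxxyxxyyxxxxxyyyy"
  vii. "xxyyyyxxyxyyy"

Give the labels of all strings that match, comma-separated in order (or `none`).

i → no match
ii → no match
iii → no match
iv → match
v → no match
vi → no match
vii → match

iv, vii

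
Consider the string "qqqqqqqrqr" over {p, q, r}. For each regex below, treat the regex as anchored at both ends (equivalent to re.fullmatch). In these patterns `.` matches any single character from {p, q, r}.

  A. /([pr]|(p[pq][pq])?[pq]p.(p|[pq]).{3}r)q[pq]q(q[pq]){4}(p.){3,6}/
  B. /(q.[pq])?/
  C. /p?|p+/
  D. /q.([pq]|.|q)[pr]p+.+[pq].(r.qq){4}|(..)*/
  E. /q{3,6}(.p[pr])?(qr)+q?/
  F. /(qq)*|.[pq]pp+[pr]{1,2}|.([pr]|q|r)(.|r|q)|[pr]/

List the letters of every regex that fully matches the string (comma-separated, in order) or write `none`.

A → no match
B → no match
C → no match
D → match
E → match
F → no match

D, E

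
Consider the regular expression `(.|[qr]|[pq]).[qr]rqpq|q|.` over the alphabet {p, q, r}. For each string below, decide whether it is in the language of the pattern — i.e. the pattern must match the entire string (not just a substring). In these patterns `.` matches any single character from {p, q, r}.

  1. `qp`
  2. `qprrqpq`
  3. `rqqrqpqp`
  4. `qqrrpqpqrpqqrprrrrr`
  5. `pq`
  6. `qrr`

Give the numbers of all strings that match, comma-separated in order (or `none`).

2

1. `qp` → no match
2. `qprrqpq` → match
3. `rqqrqpqp` → no match
4 → no match
5. `pq` → no match
6. `qrr` → no match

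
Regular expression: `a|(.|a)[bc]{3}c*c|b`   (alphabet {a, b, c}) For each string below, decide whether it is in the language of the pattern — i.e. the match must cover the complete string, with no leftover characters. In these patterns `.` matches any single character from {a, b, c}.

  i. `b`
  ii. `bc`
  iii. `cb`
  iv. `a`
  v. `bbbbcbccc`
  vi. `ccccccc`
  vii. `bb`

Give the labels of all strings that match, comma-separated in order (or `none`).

i → match
ii → no match
iii → no match
iv → match
v → no match
vi → match
vii → no match

i, iv, vi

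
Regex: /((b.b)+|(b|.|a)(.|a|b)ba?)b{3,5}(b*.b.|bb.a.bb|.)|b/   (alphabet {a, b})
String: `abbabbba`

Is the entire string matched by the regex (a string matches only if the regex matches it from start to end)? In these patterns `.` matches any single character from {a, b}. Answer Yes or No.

Yes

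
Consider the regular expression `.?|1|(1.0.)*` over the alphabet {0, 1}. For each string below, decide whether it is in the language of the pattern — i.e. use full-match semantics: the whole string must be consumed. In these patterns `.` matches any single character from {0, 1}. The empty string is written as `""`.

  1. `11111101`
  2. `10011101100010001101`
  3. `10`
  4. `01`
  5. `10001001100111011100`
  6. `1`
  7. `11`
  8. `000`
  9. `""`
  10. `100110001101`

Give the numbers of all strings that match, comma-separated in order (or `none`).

1 → no match
2 → match
3 → no match
4 → no match
5 → match
6 → match
7 → no match
8 → no match
9 → match
10 → match

2, 5, 6, 9, 10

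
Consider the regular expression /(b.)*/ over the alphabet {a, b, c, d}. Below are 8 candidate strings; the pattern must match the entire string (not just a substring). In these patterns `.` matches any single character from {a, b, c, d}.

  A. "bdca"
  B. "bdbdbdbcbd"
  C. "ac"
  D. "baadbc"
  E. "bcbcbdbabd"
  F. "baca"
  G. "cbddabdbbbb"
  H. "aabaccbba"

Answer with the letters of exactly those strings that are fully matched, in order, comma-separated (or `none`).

B, E

A. "bdca" → no match
B. "bdbdbdbcbd" → match
C. "ac" → no match
D. "baadbc" → no match
E. "bcbcbdbabd" → match
F. "baca" → no match
G. "cbddabdbbbb" → no match
H. "aabaccbba" → no match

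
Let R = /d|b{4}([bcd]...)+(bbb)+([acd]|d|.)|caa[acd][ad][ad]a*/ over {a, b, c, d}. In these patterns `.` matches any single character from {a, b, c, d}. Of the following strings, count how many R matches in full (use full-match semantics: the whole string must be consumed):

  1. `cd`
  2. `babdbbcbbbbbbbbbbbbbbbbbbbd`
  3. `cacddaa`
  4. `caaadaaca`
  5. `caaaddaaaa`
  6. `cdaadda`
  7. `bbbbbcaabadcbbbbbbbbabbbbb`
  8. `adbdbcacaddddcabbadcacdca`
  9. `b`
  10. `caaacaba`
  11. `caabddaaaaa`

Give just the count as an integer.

1

1 → no match
2 → no match
3 → no match
4 → no match
5 → match
6 → no match
7 → no match
8 → no match
9 → no match
10 → no match
11 → no match
Total matched: 1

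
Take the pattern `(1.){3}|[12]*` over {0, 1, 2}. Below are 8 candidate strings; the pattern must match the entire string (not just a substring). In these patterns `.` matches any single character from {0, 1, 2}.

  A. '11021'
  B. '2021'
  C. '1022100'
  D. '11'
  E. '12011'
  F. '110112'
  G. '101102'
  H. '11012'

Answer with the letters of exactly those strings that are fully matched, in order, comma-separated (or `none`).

D

A → no match
B → no match
C → no match
D → match
E → no match
F → no match
G → no match
H → no match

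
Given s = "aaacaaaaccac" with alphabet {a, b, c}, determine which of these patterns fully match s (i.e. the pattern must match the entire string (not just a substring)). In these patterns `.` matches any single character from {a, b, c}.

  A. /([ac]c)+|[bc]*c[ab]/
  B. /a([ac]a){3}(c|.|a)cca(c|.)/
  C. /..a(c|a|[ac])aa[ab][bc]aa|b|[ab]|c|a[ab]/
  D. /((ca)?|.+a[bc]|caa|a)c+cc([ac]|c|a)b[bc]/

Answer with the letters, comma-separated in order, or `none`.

A → no match
B → match
C → no match
D → no match

B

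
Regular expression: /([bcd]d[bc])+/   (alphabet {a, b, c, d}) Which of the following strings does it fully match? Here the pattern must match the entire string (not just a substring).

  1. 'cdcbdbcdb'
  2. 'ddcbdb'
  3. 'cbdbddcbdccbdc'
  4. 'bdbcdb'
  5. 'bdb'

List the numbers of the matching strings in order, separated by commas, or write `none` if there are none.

1, 2, 4, 5

1 → match
2 → match
3 → no match
4 → match
5 → match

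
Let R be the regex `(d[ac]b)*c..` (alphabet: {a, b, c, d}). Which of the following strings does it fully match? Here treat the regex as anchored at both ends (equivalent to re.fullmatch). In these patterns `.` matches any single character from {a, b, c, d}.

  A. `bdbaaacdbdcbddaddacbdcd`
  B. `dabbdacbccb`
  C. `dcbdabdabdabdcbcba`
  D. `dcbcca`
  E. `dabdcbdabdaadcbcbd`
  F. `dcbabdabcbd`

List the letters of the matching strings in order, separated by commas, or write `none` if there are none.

A → no match
B → no match
C → match
D → match
E → no match
F → no match

C, D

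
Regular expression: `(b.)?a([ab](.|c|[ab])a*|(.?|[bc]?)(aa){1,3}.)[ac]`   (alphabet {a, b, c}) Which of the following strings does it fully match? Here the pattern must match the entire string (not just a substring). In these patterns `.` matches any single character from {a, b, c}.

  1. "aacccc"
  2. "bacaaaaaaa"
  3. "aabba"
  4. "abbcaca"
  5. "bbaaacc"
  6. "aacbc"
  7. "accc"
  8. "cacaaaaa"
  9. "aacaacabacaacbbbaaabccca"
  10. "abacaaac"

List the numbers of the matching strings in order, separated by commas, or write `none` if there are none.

5

1 → no match
2 → no match
3 → no match
4 → no match
5 → match
6 → no match
7 → no match
8 → no match
9 → no match
10 → no match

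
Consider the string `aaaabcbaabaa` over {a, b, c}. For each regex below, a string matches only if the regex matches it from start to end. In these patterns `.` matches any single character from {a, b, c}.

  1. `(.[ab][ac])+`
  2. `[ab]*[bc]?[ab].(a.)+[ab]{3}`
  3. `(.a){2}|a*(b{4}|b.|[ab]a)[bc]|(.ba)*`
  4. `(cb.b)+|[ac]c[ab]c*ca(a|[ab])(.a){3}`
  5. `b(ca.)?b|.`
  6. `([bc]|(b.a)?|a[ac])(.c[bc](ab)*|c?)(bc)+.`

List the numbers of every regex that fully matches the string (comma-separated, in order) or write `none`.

1

1 → match
2 → no match
3 → no match
4 → no match
5 → no match
6 → no match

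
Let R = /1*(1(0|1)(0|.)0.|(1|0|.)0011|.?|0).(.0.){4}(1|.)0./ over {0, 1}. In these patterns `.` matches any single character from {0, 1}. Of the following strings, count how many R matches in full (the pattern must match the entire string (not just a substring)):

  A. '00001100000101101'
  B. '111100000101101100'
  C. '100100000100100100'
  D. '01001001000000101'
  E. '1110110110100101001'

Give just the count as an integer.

A → match
B → match
C → match
D → match
E → no match
Total matched: 4

4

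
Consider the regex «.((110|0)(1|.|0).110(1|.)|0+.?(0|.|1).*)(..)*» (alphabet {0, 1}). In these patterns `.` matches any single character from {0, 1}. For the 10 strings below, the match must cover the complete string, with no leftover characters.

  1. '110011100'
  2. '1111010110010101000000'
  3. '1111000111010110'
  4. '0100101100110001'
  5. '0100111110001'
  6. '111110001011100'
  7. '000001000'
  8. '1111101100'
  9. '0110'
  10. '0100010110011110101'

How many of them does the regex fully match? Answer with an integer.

1 → no match
2 → no match
3 → no match
4 → no match
5 → no match
6 → no match
7 → match
8 → no match
9 → no match
10 → no match
Total matched: 1

1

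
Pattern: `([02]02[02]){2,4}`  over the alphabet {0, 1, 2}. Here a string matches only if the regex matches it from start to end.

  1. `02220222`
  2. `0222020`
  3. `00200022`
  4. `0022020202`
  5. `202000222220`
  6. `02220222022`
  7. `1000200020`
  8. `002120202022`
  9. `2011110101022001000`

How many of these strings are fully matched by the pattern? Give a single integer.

1

1. `02220222` → no match
2. `0222020` → no match
3. `00200022` → match
4. `0022020202` → no match
5. `202000222220` → no match
6. `02220222022` → no match
7. `1000200020` → no match
8. `002120202022` → no match
9 → no match
Total matched: 1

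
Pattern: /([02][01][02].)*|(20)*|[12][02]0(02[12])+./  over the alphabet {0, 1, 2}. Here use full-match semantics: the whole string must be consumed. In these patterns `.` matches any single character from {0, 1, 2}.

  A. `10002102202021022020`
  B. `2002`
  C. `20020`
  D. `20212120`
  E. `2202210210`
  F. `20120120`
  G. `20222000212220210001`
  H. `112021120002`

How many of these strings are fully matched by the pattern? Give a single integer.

A → no match
B. `2002` → match
C. `20020` → no match
D. `20212120` → match
E. `2202210210` → no match
F. `20120120` → no match
G → match
H. `112021120002` → no match
Total matched: 3

3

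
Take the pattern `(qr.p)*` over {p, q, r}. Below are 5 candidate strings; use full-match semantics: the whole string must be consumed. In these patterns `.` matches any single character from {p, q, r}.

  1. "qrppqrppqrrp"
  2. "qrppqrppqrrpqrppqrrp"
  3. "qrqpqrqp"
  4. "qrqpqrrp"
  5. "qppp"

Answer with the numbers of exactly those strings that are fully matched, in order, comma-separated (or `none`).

1 → match
2 → match
3 → match
4 → match
5 → no match

1, 2, 3, 4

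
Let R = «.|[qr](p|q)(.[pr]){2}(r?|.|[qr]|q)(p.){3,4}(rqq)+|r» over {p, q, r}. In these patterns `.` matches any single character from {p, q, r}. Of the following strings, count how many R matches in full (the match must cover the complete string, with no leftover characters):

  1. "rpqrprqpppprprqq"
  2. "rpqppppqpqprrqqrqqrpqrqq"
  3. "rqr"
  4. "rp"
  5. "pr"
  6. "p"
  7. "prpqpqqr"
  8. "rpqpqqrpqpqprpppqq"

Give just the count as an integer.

1 → no match
2 → no match
3 → no match
4 → no match
5 → no match
6 → match
7 → no match
8 → no match
Total matched: 1

1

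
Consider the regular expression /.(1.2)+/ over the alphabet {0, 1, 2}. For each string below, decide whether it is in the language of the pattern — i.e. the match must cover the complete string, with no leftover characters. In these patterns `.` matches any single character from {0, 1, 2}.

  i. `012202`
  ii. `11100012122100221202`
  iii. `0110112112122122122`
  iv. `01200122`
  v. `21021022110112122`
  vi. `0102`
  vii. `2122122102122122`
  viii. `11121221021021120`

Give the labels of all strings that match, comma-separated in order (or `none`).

vi, vii

i → no match
ii → no match
iii → no match
iv → no match
v → no match
vi → match
vii → match
viii → no match — must end with `2`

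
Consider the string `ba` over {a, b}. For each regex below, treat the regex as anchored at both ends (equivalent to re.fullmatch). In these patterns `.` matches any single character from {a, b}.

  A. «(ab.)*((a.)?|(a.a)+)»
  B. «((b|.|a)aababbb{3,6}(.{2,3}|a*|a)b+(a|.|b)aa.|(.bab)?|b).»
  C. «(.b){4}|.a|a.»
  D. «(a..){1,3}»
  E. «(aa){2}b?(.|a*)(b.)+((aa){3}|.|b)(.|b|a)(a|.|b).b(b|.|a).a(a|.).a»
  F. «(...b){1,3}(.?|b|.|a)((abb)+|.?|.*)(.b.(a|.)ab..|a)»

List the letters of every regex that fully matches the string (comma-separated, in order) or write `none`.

A → no match
B → match
C → match
D → no match — must start with `a`
E → no match — must start with `aa`
F → no match

B, C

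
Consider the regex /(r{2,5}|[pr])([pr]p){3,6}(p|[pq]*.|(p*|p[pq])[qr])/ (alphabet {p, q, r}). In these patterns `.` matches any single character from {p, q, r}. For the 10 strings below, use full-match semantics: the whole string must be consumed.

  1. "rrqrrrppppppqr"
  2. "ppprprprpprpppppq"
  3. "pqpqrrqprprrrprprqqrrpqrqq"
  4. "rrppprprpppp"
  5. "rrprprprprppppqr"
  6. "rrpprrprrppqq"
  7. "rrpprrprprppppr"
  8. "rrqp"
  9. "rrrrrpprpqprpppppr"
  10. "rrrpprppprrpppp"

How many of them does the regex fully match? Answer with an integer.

1 → no match
2 → no match
3 → no match
4 → match
5 → match
6 → no match
7 → no match
8 → no match
9 → no match
10 → no match
Total matched: 2

2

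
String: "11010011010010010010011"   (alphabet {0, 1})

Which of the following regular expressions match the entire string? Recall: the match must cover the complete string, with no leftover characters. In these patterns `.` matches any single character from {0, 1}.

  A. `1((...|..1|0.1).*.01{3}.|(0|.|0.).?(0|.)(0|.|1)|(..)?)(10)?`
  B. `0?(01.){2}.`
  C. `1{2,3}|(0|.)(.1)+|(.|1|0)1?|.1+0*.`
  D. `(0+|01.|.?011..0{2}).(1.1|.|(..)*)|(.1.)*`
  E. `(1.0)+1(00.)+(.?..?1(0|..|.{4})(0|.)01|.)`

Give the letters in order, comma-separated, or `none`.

E

A → no match
B → no match
C → no match
D → no match
E → match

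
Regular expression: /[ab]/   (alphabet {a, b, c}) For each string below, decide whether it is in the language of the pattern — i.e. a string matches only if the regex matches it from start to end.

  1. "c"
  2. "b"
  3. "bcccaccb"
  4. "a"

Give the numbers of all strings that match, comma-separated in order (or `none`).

2, 4

1 → no match
2 → match
3 → no match
4 → match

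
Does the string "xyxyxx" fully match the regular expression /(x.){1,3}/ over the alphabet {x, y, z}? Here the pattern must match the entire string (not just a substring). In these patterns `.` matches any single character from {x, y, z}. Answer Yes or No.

Yes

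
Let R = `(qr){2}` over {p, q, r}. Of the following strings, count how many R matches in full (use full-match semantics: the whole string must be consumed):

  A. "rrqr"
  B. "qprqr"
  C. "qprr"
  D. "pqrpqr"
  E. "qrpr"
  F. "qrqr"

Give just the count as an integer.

1

A → no match — must start with "qr"
B → no match — must start with "qr"
C → no match — must start with "qr"
D → no match — must start with "qr"
E → no match — must end with "qr"
F → match
Total matched: 1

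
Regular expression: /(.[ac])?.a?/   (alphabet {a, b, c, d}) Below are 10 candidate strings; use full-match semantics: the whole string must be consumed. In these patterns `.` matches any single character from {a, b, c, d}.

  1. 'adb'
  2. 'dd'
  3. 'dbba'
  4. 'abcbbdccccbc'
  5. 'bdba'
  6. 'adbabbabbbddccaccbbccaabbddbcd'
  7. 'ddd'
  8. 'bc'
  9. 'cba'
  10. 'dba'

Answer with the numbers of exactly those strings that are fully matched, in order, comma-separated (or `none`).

none

1. 'adb' → no match
2. 'dd' → no match
3. 'dbba' → no match
4. 'abcbbdccccbc' → no match
5. 'bdba' → no match
6 → no match
7. 'ddd' → no match
8. 'bc' → no match
9. 'cba' → no match
10. 'dba' → no match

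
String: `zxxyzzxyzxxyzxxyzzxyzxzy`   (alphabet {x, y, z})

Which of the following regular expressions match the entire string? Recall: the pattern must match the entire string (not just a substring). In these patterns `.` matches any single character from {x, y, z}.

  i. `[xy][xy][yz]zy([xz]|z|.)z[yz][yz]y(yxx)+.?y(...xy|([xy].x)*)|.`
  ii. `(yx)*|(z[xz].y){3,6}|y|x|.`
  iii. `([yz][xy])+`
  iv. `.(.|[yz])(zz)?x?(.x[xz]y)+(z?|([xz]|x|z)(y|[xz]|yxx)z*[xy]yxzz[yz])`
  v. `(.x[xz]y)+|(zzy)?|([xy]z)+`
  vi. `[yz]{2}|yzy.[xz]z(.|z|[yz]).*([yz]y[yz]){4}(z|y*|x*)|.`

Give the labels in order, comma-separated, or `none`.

i → no match
ii → match
iii → no match
iv → no match
v → no match
vi → no match

ii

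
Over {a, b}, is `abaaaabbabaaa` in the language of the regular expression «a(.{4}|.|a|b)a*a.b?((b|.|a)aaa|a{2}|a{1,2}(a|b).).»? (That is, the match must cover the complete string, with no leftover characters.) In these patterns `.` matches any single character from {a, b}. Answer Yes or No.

No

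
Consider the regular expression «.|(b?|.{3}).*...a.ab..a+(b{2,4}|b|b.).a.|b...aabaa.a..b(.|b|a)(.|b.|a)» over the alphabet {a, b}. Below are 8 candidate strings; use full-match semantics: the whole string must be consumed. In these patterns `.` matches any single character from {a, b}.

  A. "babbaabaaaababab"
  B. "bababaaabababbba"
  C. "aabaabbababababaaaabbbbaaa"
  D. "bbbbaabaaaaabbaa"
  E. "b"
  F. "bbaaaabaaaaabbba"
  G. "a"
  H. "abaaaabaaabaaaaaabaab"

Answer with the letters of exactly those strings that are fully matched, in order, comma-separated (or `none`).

A → match
B → no match
C → match
D → match
E. "b" → match
F → match
G. "a" → match
H → match

A, C, D, E, F, G, H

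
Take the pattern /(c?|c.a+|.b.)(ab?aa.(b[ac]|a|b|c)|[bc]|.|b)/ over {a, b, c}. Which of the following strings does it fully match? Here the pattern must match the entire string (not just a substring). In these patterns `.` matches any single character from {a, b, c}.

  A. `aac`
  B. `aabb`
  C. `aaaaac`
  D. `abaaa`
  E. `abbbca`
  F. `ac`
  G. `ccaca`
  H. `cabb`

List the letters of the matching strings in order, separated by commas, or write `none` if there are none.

A → no match
B → no match
C → no match
D → no match
E → no match
F → no match
G → no match
H → no match

none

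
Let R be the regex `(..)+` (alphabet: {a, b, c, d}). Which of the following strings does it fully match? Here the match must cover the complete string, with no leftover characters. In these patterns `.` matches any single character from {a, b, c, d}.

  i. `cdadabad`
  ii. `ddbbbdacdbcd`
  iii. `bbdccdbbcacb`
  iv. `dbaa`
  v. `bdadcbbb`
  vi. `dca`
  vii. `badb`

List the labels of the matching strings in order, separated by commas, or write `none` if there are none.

i → match
ii → match
iii → match
iv → match
v → match
vi → no match
vii → match

i, ii, iii, iv, v, vii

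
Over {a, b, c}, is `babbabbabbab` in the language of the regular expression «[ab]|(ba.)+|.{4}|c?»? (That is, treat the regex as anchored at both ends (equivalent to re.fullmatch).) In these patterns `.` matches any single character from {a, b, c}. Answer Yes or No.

Yes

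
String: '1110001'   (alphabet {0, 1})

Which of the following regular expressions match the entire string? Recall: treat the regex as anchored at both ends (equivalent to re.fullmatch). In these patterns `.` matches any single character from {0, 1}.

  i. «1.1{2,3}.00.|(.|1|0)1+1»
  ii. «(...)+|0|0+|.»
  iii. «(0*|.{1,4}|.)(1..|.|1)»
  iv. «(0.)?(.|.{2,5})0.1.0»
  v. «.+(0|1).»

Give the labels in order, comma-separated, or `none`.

v

i → no match
ii → no match
iii → no match
iv → no match — must end with '0'
v → match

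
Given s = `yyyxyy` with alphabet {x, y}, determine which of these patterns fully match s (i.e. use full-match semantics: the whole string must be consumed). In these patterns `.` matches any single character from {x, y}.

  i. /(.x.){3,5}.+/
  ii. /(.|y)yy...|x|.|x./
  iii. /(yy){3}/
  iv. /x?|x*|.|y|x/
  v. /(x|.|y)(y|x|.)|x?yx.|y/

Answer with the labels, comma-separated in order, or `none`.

i → no match
ii → match
iii → no match
iv → no match
v → no match

ii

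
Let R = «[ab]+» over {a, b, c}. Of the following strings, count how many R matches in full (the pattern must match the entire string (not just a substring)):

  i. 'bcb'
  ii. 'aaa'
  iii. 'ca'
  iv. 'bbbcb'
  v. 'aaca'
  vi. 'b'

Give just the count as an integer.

2

i → no match
ii → match
iii → no match
iv → no match
v → no match
vi → match
Total matched: 2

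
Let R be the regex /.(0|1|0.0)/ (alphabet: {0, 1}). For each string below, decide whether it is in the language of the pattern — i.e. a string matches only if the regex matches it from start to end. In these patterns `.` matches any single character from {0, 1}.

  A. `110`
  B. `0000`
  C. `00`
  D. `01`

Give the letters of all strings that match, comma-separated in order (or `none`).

A. `110` → no match
B. `0000` → match
C. `00` → match
D. `01` → match

B, C, D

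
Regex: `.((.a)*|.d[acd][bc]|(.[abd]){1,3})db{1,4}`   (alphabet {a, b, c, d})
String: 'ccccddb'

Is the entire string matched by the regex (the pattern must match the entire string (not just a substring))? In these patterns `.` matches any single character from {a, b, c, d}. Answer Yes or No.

No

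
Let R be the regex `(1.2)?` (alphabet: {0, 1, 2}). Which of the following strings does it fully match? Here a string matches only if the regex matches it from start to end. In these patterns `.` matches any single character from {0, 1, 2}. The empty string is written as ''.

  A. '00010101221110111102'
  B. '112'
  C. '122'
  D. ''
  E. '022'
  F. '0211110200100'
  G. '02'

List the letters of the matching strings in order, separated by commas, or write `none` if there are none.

B, C, D

A → no match
B → match
C → match
D → match
E → no match
F → no match
G → no match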